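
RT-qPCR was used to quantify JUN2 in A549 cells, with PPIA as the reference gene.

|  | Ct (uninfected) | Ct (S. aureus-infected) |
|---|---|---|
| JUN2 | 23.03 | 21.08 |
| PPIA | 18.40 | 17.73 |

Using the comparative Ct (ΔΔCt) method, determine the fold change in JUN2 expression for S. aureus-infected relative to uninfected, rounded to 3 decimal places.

ΔCt(uninfected) = 23.030 − 18.400 = 4.630
ΔCt(S. aureus-infected) = 21.080 − 17.730 = 3.350
ΔΔCt = 3.350 − 4.630 = -1.280
Fold change = 2^(−(-1.280)) = 2^1.280 = 2.4284

2.428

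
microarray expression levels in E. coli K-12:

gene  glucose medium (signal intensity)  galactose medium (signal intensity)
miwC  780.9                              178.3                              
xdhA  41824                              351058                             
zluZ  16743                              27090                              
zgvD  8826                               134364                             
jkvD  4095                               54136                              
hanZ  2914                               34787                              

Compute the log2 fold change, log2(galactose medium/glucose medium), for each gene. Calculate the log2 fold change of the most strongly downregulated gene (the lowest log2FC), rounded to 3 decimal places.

log2(178.3/780.9) = -2.131  (miwC)
log2(351058/41824) = 3.069  (xdhA)
log2(27090/16743) = 0.694  (zluZ)
log2(134364/8826) = 3.928  (zgvD)
log2(54136/4095) = 3.725  (jkvD)
log2(34787/2914) = 3.577  (hanZ)
miwC is most strongly downregulated.

-2.131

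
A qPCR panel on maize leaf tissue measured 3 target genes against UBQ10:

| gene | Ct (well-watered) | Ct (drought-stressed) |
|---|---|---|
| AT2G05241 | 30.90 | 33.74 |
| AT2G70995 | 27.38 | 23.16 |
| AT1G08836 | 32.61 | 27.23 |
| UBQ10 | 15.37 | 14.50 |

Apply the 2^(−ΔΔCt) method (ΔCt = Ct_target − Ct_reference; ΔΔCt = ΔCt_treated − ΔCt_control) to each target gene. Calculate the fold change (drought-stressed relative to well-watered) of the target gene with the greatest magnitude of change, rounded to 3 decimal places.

AT2G05241: ΔΔCt = (33.74−14.50) − (30.90−15.37) = 19.24 − 15.53 = 3.71; fold change = 2^-3.71 = 0.076
AT2G70995: ΔΔCt = (23.16−14.50) − (27.38−15.37) = 8.66 − 12.01 = -3.35; fold change = 2^3.35 = 10.196
AT1G08836: ΔΔCt = (27.23−14.50) − (32.61−15.37) = 12.73 − 17.24 = -4.51; fold change = 2^4.51 = 22.785
AT1G08836 has the largest |ΔΔCt| = 4.51.

22.785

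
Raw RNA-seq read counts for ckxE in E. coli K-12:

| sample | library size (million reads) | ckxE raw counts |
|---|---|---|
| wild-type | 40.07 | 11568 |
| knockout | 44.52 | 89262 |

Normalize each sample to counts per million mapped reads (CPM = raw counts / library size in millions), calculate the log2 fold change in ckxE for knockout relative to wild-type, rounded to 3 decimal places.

CPM(wild-type) = 11568 / 40.07 = 288.6948
CPM(knockout) = 89262 / 44.52 = 2004.9865
Fold change = 2004.9865 / 288.6948 = 6.94500
log2(6.94500) = 2.7960

2.796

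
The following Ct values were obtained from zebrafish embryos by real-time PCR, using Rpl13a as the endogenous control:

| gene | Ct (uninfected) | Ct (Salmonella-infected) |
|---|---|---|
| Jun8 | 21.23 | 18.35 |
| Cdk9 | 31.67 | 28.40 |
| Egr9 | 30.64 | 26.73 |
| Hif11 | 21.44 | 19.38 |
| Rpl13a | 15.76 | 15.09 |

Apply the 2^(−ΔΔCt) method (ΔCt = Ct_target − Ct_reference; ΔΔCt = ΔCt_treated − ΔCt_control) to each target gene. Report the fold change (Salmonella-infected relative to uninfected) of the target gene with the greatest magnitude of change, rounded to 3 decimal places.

Jun8: ΔΔCt = (18.35−15.09) − (21.23−15.76) = 3.26 − 5.47 = -2.21; fold change = 2^2.21 = 4.627
Cdk9: ΔΔCt = (28.40−15.09) − (31.67−15.76) = 13.31 − 15.91 = -2.60; fold change = 2^2.60 = 6.063
Egr9: ΔΔCt = (26.73−15.09) − (30.64−15.76) = 11.64 − 14.88 = -3.24; fold change = 2^3.24 = 9.448
Hif11: ΔΔCt = (19.38−15.09) − (21.44−15.76) = 4.29 − 5.68 = -1.39; fold change = 2^1.39 = 2.621
Egr9 has the largest |ΔΔCt| = 3.24.

9.448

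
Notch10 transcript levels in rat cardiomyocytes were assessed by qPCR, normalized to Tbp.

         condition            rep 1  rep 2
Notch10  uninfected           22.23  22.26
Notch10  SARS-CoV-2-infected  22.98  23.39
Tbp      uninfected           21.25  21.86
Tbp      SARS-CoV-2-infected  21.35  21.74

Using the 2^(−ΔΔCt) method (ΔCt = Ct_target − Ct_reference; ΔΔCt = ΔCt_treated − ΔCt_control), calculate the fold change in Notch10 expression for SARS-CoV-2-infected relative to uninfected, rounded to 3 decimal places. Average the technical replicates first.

Mean Ct: Notch10 uninfected 22.245; Notch10 SARS-CoV-2-infected 23.185; Tbp uninfected 21.555; Tbp SARS-CoV-2-infected 21.545
ΔCt(uninfected) = 22.245 − 21.555 = 0.690
ΔCt(SARS-CoV-2-infected) = 23.185 − 21.545 = 1.640
ΔΔCt = 1.640 − 0.690 = 0.950
Fold change = 2^(−0.950) = 0.5176

0.518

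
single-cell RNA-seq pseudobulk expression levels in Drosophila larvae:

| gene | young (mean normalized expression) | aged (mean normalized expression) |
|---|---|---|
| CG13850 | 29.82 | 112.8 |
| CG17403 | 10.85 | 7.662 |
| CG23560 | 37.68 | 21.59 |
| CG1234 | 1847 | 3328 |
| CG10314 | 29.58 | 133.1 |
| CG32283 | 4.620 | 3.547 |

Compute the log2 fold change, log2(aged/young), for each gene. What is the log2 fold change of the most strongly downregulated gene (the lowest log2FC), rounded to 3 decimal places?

log2(112.8/29.82) = 1.919  (CG13850)
log2(7.662/10.85) = -0.502  (CG17403)
log2(21.59/37.68) = -0.803  (CG23560)
log2(3328/1847) = 0.849  (CG1234)
log2(133.1/29.58) = 2.170  (CG10314)
log2(3.547/4.620) = -0.381  (CG32283)
CG23560 is most strongly downregulated.

-0.803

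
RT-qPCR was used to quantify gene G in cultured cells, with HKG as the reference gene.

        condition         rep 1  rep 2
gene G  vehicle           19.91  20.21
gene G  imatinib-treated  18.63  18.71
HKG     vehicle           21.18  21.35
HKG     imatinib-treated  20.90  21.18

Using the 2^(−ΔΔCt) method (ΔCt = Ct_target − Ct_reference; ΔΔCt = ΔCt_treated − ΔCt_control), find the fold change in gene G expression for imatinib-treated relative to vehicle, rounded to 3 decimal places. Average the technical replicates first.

2.242

Mean Ct: gene G vehicle 20.060; gene G imatinib-treated 18.670; HKG vehicle 21.265; HKG imatinib-treated 21.040
ΔCt(vehicle) = 20.060 − 21.265 = -1.205
ΔCt(imatinib-treated) = 18.670 − 21.040 = -2.370
ΔΔCt = -2.370 − (-1.205) = -1.165
Fold change = 2^(−(-1.165)) = 2^1.165 = 2.2423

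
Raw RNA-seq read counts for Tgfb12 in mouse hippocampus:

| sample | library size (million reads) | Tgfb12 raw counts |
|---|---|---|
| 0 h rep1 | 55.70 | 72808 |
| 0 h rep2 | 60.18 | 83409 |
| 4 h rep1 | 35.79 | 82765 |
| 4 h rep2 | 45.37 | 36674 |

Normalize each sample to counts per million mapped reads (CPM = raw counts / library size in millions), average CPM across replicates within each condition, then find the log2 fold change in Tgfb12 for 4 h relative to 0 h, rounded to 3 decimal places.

CPM(0 h rep1) = 72808 / 55.70 = 1307.1454
CPM(0 h rep2) = 83409 / 60.18 = 1385.9920
CPM(4 h rep1) = 82765 / 35.79 = 2312.5175
CPM(4 h rep2) = 36674 / 45.37 = 808.3315
mean CPM(0 h) = 1346.5687; mean CPM(4 h) = 1560.4245
Fold change = 1560.4245 / 1346.5687 = 1.15882
log2(1.15882) = 0.2127

0.213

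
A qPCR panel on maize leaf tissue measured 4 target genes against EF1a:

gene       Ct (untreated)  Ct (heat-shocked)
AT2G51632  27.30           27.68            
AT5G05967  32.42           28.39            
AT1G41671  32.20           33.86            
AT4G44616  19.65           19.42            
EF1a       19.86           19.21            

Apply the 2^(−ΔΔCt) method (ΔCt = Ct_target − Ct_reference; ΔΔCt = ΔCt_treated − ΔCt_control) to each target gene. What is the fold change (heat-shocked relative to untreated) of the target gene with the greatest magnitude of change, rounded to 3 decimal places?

AT2G51632: ΔΔCt = (27.68−19.21) − (27.30−19.86) = 8.47 − 7.44 = 1.03; fold change = 2^-1.03 = 0.490
AT5G05967: ΔΔCt = (28.39−19.21) − (32.42−19.86) = 9.18 − 12.56 = -3.38; fold change = 2^3.38 = 10.411
AT1G41671: ΔΔCt = (33.86−19.21) − (32.20−19.86) = 14.65 − 12.34 = 2.31; fold change = 2^-2.31 = 0.202
AT4G44616: ΔΔCt = (19.42−19.21) − (19.65−19.86) = 0.21 − (-0.21) = 0.42; fold change = 2^-0.42 = 0.747
AT5G05967 has the largest |ΔΔCt| = 3.38.

10.411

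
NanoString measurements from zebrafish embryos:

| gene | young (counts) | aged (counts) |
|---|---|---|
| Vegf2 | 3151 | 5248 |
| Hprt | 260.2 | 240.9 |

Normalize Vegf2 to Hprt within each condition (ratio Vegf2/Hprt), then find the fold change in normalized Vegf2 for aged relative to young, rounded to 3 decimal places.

Vegf2/Hprt (young) = 3151 / 260.2 = 12.11
Vegf2/Hprt (aged) = 5248 / 240.9 = 21.785
Fold change = 21.785 / 12.11 = 1.7989

1.799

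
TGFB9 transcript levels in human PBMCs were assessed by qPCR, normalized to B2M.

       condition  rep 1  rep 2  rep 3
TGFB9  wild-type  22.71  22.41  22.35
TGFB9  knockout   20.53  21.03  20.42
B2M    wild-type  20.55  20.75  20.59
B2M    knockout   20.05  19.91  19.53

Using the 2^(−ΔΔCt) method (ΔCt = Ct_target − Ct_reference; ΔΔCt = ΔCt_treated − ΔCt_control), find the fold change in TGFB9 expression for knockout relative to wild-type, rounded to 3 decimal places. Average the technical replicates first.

Mean Ct: TGFB9 wild-type 22.490; TGFB9 knockout 20.660; B2M wild-type 20.630; B2M knockout 19.830
ΔCt(wild-type) = 22.490 − 20.630 = 1.860
ΔCt(knockout) = 20.660 − 19.830 = 0.830
ΔΔCt = 0.830 − 1.860 = -1.030
Fold change = 2^(−(-1.030)) = 2^1.030 = 2.0420

2.042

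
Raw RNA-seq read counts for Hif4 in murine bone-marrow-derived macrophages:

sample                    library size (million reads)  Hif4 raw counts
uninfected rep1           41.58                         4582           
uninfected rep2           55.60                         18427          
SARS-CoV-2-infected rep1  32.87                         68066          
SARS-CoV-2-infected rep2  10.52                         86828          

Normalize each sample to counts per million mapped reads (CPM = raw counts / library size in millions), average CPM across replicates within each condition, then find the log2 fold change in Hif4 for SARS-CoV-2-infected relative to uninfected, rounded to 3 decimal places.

CPM(uninfected rep1) = 4582 / 41.58 = 110.1972
CPM(uninfected rep2) = 18427 / 55.60 = 331.4209
CPM(SARS-CoV-2-infected rep1) = 68066 / 32.87 = 2070.7636
CPM(SARS-CoV-2-infected rep2) = 86828 / 10.52 = 8253.6122
mean CPM(uninfected) = 220.8090; mean CPM(SARS-CoV-2-infected) = 5162.1879
Fold change = 5162.1879 / 220.8090 = 23.37852
log2(23.37852) = 4.5471

4.547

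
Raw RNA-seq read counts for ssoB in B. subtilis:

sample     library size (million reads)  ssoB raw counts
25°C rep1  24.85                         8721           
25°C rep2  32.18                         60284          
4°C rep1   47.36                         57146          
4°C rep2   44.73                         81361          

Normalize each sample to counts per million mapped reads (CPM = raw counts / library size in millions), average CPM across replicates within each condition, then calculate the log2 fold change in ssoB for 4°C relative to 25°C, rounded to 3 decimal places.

0.444

CPM(25°C rep1) = 8721 / 24.85 = 350.9457
CPM(25°C rep2) = 60284 / 32.18 = 1873.3375
CPM(4°C rep1) = 57146 / 47.36 = 1206.6301
CPM(4°C rep2) = 81361 / 44.73 = 1818.9358
mean CPM(25°C) = 1112.1416; mean CPM(4°C) = 1512.7830
Fold change = 1512.7830 / 1112.1416 = 1.36024
log2(1.36024) = 0.4439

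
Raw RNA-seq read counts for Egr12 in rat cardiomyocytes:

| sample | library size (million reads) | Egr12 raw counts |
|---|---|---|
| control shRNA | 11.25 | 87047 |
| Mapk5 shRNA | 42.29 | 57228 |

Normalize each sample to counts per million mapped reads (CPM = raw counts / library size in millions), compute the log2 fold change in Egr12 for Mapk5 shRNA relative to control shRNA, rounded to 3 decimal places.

CPM(control shRNA) = 87047 / 11.25 = 7737.5111
CPM(Mapk5 shRNA) = 57228 / 42.29 = 1353.2277
Fold change = 1353.2277 / 7737.5111 = 0.17489
log2(0.17489) = -2.5155

-2.515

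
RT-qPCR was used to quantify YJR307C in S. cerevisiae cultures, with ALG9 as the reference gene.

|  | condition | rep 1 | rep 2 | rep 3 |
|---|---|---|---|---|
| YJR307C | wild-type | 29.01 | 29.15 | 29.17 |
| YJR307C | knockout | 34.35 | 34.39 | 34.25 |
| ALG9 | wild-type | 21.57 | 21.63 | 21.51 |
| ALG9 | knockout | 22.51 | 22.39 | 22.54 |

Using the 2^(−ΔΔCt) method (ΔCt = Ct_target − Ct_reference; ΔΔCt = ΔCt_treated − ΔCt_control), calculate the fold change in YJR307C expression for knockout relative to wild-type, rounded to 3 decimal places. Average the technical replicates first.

Mean Ct: YJR307C wild-type 29.110; YJR307C knockout 34.330; ALG9 wild-type 21.570; ALG9 knockout 22.480
ΔCt(wild-type) = 29.110 − 21.570 = 7.540
ΔCt(knockout) = 34.330 − 22.480 = 11.850
ΔΔCt = 11.850 − 7.540 = 4.310
Fold change = 2^(−4.310) = 0.0504

0.050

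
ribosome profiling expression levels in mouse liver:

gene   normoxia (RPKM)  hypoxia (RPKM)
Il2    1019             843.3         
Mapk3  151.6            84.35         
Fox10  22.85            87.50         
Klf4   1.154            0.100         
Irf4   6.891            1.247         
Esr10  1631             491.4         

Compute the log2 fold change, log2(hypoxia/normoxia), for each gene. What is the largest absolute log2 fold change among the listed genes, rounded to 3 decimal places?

log2(843.3/1019) = -0.273  (Il2)
log2(84.35/151.6) = -0.846  (Mapk3)
log2(87.50/22.85) = 1.937  (Fox10)
log2(0.100/1.154) = -3.529  (Klf4)
log2(1.247/6.891) = -2.466  (Irf4)
log2(491.4/1631) = -1.731  (Esr10)
The largest magnitude belongs to Klf4.

3.529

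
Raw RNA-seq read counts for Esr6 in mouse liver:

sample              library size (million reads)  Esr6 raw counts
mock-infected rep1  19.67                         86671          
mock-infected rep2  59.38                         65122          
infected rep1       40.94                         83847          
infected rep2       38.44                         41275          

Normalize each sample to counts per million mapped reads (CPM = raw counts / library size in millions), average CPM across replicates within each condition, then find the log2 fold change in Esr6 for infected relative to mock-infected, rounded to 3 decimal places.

-0.818

CPM(mock-infected rep1) = 86671 / 19.67 = 4406.2532
CPM(mock-infected rep2) = 65122 / 59.38 = 1096.6992
CPM(infected rep1) = 83847 / 40.94 = 2048.0459
CPM(infected rep2) = 41275 / 38.44 = 1073.7513
mean CPM(mock-infected) = 2751.4762; mean CPM(infected) = 1560.8986
Fold change = 1560.8986 / 2751.4762 = 0.56729
log2(0.56729) = -0.8178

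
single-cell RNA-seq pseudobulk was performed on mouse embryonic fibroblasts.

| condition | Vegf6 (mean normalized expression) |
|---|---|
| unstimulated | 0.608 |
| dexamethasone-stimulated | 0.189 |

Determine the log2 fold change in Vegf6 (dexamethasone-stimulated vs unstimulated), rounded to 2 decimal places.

Fold change = 0.189 / 0.608 = 0.3109
log2(0.3109) = -1.686

-1.69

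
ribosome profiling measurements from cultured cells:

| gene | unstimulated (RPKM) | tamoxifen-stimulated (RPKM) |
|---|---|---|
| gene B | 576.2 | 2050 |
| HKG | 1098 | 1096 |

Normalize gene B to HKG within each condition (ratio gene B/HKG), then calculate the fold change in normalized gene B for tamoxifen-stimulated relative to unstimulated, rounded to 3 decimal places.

3.564

gene B/HKG (unstimulated) = 576.2 / 1098 = 0.52477
gene B/HKG (tamoxifen-stimulated) = 2050 / 1096 = 1.8704
Fold change = 1.8704 / 0.52477 = 3.5643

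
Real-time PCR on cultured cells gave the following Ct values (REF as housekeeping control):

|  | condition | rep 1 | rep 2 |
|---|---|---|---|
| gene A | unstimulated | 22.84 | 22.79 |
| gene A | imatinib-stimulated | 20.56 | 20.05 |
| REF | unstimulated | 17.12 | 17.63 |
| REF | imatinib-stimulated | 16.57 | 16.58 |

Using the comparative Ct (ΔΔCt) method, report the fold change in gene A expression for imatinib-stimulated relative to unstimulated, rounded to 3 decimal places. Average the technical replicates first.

Mean Ct: gene A unstimulated 22.815; gene A imatinib-stimulated 20.305; REF unstimulated 17.375; REF imatinib-stimulated 16.575
ΔCt(unstimulated) = 22.815 − 17.375 = 5.440
ΔCt(imatinib-stimulated) = 20.305 − 16.575 = 3.730
ΔΔCt = 3.730 − 5.440 = -1.710
Fold change = 2^(−(-1.710)) = 2^1.710 = 3.2716

3.272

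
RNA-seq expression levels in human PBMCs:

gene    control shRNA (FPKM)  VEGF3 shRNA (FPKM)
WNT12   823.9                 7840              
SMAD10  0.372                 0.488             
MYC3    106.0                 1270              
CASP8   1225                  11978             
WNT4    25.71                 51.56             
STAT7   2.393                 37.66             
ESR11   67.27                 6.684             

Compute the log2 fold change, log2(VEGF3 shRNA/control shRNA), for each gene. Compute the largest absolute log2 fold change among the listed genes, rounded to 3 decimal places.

log2(7840/823.9) = 3.250  (WNT12)
log2(0.488/0.372) = 0.392  (SMAD10)
log2(1270/106.0) = 3.583  (MYC3)
log2(11978/1225) = 3.290  (CASP8)
log2(51.56/25.71) = 1.004  (WNT4)
log2(37.66/2.393) = 3.976  (STAT7)
log2(6.684/67.27) = -3.331  (ESR11)
The largest magnitude belongs to STAT7.

3.976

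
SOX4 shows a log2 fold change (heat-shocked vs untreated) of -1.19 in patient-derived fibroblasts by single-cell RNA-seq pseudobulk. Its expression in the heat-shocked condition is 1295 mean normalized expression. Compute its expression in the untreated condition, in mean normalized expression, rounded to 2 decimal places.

Fold change = 2^(-1.19) = 0.4383
untreated expression = 1295 / 0.4383 = 2954.58

2954.58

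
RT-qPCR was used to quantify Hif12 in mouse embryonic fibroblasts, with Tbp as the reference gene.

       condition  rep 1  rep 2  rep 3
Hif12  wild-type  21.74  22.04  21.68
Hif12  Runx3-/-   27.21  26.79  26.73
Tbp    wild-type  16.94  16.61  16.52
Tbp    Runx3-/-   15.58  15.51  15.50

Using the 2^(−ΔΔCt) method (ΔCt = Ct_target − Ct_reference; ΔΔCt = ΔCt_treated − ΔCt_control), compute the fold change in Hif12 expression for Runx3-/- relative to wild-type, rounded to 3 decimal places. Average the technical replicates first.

0.013

Mean Ct: Hif12 wild-type 21.820; Hif12 Runx3-/- 26.910; Tbp wild-type 16.690; Tbp Runx3-/- 15.530
ΔCt(wild-type) = 21.820 − 16.690 = 5.130
ΔCt(Runx3-/-) = 26.910 − 15.530 = 11.380
ΔΔCt = 11.380 − 5.130 = 6.250
Fold change = 2^(−6.250) = 0.0131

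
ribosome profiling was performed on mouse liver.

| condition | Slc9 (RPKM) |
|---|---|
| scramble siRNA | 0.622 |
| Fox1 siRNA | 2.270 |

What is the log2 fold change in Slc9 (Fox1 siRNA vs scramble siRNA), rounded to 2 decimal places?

Fold change = 2.270 / 0.622 = 3.6495
log2(3.6495) = 1.868

1.87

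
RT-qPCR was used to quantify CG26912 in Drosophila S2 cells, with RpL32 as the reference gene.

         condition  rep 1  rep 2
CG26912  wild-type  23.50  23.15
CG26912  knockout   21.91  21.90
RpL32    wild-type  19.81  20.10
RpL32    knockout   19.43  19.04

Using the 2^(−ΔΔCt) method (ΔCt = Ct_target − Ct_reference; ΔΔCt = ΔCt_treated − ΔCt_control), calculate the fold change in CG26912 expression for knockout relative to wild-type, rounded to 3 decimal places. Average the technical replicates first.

1.625

Mean Ct: CG26912 wild-type 23.325; CG26912 knockout 21.905; RpL32 wild-type 19.955; RpL32 knockout 19.235
ΔCt(wild-type) = 23.325 − 19.955 = 3.370
ΔCt(knockout) = 21.905 − 19.235 = 2.670
ΔΔCt = 2.670 − 3.370 = -0.700
Fold change = 2^(−(-0.700)) = 2^0.700 = 1.6245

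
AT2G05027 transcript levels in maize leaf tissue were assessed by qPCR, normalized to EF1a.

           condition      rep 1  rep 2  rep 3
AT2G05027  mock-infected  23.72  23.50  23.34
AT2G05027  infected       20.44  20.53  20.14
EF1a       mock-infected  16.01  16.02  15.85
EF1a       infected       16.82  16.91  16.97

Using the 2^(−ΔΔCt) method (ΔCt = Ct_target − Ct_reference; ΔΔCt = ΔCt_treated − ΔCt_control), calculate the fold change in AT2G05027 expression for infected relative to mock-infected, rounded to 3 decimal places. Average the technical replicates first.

17.030

Mean Ct: AT2G05027 mock-infected 23.520; AT2G05027 infected 20.370; EF1a mock-infected 15.960; EF1a infected 16.900
ΔCt(mock-infected) = 23.520 − 15.960 = 7.560
ΔCt(infected) = 20.370 − 16.900 = 3.470
ΔΔCt = 3.470 − 7.560 = -4.090
Fold change = 2^(−(-4.090)) = 2^4.090 = 17.0299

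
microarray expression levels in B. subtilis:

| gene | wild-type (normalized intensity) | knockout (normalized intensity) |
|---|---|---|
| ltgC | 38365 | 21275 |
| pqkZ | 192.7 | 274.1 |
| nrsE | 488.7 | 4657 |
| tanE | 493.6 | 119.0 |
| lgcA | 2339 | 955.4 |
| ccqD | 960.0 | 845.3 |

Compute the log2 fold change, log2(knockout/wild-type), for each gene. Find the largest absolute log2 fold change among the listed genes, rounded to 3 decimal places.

log2(21275/38365) = -0.851  (ltgC)
log2(274.1/192.7) = 0.508  (pqkZ)
log2(4657/488.7) = 3.252  (nrsE)
log2(119.0/493.6) = -2.052  (tanE)
log2(955.4/2339) = -1.292  (lgcA)
log2(845.3/960.0) = -0.184  (ccqD)
The largest magnitude belongs to nrsE.

3.252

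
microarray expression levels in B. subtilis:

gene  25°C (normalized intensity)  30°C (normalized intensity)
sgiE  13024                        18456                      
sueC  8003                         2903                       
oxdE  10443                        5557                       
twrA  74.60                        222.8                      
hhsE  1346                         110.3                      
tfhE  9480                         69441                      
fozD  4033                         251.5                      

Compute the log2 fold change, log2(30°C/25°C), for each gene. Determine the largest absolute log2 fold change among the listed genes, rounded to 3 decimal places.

log2(18456/13024) = 0.503  (sgiE)
log2(2903/8003) = -1.463  (sueC)
log2(5557/10443) = -0.910  (oxdE)
log2(222.8/74.60) = 1.579  (twrA)
log2(110.3/1346) = -3.609  (hhsE)
log2(69441/9480) = 2.873  (tfhE)
log2(251.5/4033) = -4.003  (fozD)
The largest magnitude belongs to fozD.

4.003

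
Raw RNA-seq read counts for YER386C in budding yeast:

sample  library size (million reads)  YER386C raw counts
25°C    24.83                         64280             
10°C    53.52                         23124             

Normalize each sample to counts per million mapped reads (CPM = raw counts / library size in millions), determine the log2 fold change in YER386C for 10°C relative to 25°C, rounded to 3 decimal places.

CPM(25°C) = 64280 / 24.83 = 2588.8039
CPM(10°C) = 23124 / 53.52 = 432.0628
Fold change = 432.0628 / 2588.8039 = 0.16690
log2(0.16690) = -2.5830

-2.583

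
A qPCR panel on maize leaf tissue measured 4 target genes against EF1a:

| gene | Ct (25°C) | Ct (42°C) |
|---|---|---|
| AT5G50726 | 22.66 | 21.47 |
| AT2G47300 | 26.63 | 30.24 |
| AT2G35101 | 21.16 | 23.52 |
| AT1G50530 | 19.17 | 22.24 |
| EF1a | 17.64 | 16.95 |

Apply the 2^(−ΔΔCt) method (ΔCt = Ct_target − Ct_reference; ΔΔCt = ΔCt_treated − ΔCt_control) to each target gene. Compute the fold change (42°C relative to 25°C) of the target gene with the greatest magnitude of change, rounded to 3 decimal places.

AT5G50726: ΔΔCt = (21.47−16.95) − (22.66−17.64) = 4.52 − 5.02 = -0.50; fold change = 2^0.50 = 1.414
AT2G47300: ΔΔCt = (30.24−16.95) − (26.63−17.64) = 13.29 − 8.99 = 4.30; fold change = 2^-4.30 = 0.051
AT2G35101: ΔΔCt = (23.52−16.95) − (21.16−17.64) = 6.57 − 3.52 = 3.05; fold change = 2^-3.05 = 0.121
AT1G50530: ΔΔCt = (22.24−16.95) − (19.17−17.64) = 5.29 − 1.53 = 3.76; fold change = 2^-3.76 = 0.074
AT2G47300 has the largest |ΔΔCt| = 4.30.

0.051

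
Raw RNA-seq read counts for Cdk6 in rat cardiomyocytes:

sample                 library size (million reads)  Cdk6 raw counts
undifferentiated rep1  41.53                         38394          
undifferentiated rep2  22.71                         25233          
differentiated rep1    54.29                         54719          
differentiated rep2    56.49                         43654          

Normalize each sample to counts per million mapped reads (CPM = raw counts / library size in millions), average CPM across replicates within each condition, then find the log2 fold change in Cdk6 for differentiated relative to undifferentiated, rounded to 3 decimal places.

-0.193

CPM(undifferentiated rep1) = 38394 / 41.53 = 924.4883
CPM(undifferentiated rep2) = 25233 / 22.71 = 1111.0964
CPM(differentiated rep1) = 54719 / 54.29 = 1007.9020
CPM(differentiated rep2) = 43654 / 56.49 = 772.7739
mean CPM(undifferentiated) = 1017.7924; mean CPM(differentiated) = 890.3380
Fold change = 890.3380 / 1017.7924 = 0.87477
log2(0.87477) = -0.1930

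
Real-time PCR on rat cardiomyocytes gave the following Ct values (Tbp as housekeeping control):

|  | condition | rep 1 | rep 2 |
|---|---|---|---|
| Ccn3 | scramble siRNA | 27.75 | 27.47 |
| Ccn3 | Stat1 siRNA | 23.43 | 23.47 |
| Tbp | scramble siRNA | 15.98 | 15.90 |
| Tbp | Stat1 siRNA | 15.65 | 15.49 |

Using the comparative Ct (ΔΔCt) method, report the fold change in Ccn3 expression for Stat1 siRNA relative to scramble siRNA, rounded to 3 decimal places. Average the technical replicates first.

Mean Ct: Ccn3 scramble siRNA 27.610; Ccn3 Stat1 siRNA 23.450; Tbp scramble siRNA 15.940; Tbp Stat1 siRNA 15.570
ΔCt(scramble siRNA) = 27.610 − 15.940 = 11.670
ΔCt(Stat1 siRNA) = 23.450 − 15.570 = 7.880
ΔΔCt = 7.880 − 11.670 = -3.790
Fold change = 2^(−(-3.790)) = 2^3.790 = 13.8326

13.833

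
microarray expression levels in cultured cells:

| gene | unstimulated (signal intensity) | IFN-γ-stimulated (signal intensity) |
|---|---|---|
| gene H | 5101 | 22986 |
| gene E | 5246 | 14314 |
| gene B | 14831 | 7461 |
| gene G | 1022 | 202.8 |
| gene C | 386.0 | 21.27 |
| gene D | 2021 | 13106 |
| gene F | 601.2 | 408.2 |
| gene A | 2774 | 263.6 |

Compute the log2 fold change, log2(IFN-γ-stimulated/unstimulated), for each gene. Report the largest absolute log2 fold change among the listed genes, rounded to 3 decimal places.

4.182

log2(22986/5101) = 2.172  (gene H)
log2(14314/5246) = 1.448  (gene E)
log2(7461/14831) = -0.991  (gene B)
log2(202.8/1022) = -2.333  (gene G)
log2(21.27/386.0) = -4.182  (gene C)
log2(13106/2021) = 2.697  (gene D)
log2(408.2/601.2) = -0.559  (gene F)
log2(263.6/2774) = -3.396  (gene A)
The largest magnitude belongs to gene C.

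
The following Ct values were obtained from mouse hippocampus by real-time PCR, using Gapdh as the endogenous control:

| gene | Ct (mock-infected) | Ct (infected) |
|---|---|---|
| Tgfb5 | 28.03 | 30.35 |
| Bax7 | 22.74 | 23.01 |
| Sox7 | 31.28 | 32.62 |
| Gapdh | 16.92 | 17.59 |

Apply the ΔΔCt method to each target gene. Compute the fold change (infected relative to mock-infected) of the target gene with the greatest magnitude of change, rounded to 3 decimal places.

0.319

Tgfb5: ΔΔCt = (30.35−17.59) − (28.03−16.92) = 12.76 − 11.11 = 1.65; fold change = 2^-1.65 = 0.319
Bax7: ΔΔCt = (23.01−17.59) − (22.74−16.92) = 5.42 − 5.82 = -0.40; fold change = 2^0.40 = 1.320
Sox7: ΔΔCt = (32.62−17.59) − (31.28−16.92) = 15.03 − 14.36 = 0.67; fold change = 2^-0.67 = 0.629
Tgfb5 has the largest |ΔΔCt| = 1.65.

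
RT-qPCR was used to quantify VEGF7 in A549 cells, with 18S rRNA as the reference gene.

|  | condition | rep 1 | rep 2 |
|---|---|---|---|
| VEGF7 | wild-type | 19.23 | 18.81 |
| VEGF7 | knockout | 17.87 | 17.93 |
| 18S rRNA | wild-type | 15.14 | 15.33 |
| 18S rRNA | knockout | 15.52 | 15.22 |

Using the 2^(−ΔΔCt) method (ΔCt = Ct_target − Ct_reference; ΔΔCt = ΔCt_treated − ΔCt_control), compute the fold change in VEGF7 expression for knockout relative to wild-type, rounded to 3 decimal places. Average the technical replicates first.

2.387

Mean Ct: VEGF7 wild-type 19.020; VEGF7 knockout 17.900; 18S rRNA wild-type 15.235; 18S rRNA knockout 15.370
ΔCt(wild-type) = 19.020 − 15.235 = 3.785
ΔCt(knockout) = 17.900 − 15.370 = 2.530
ΔΔCt = 2.530 − 3.785 = -1.255
Fold change = 2^(−(-1.255)) = 2^1.255 = 2.3867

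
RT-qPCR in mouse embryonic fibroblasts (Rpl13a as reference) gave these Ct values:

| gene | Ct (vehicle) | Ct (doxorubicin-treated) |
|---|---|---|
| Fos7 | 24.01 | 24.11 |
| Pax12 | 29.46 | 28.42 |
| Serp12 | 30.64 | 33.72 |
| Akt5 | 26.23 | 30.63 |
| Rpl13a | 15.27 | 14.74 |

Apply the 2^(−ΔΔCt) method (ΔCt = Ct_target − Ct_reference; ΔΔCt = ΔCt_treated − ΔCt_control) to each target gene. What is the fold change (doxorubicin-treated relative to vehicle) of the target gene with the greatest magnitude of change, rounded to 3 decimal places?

Fos7: ΔΔCt = (24.11−14.74) − (24.01−15.27) = 9.37 − 8.74 = 0.63; fold change = 2^-0.63 = 0.646
Pax12: ΔΔCt = (28.42−14.74) − (29.46−15.27) = 13.68 − 14.19 = -0.51; fold change = 2^0.51 = 1.424
Serp12: ΔΔCt = (33.72−14.74) − (30.64−15.27) = 18.98 − 15.37 = 3.61; fold change = 2^-3.61 = 0.082
Akt5: ΔΔCt = (30.63−14.74) − (26.23−15.27) = 15.89 − 10.96 = 4.93; fold change = 2^-4.93 = 0.033
Akt5 has the largest |ΔΔCt| = 4.93.

0.033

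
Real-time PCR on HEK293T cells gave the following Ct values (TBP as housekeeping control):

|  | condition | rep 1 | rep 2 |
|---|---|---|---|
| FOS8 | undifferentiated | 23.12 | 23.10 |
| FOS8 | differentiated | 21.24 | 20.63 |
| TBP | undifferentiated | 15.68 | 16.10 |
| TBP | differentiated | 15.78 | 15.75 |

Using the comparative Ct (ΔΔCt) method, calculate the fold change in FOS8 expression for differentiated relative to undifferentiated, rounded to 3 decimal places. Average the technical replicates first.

4.141

Mean Ct: FOS8 undifferentiated 23.110; FOS8 differentiated 20.935; TBP undifferentiated 15.890; TBP differentiated 15.765
ΔCt(undifferentiated) = 23.110 − 15.890 = 7.220
ΔCt(differentiated) = 20.935 − 15.765 = 5.170
ΔΔCt = 5.170 − 7.220 = -2.050
Fold change = 2^(−(-2.050)) = 2^2.050 = 4.1411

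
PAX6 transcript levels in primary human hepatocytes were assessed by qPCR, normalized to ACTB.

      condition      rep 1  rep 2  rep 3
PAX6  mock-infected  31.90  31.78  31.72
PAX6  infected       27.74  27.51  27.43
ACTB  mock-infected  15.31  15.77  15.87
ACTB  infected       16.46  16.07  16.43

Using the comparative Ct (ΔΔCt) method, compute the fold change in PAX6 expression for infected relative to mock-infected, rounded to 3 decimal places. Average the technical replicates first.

30.065

Mean Ct: PAX6 mock-infected 31.800; PAX6 infected 27.560; ACTB mock-infected 15.650; ACTB infected 16.320
ΔCt(mock-infected) = 31.800 − 15.650 = 16.150
ΔCt(infected) = 27.560 − 16.320 = 11.240
ΔΔCt = 11.240 − 16.150 = -4.910
Fold change = 2^(−(-4.910)) = 2^4.910 = 30.0647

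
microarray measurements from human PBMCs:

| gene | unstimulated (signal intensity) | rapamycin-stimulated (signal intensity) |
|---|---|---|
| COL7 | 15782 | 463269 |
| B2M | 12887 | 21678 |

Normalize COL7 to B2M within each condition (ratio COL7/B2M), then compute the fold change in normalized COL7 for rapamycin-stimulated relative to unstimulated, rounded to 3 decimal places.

COL7/B2M (unstimulated) = 15782 / 12887 = 1.2246
COL7/B2M (rapamycin-stimulated) = 463269 / 21678 = 21.37
Fold change = 21.37 / 1.2246 = 17.4503

17.450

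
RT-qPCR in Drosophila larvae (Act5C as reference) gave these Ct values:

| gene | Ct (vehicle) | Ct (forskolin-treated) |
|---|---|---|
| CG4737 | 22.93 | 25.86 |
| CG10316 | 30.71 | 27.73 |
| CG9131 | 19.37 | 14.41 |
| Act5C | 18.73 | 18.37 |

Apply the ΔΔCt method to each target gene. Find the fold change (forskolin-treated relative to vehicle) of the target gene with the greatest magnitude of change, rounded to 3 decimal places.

CG4737: ΔΔCt = (25.86−18.37) − (22.93−18.73) = 7.49 − 4.20 = 3.29; fold change = 2^-3.29 = 0.102
CG10316: ΔΔCt = (27.73−18.37) − (30.71−18.73) = 9.36 − 11.98 = -2.62; fold change = 2^2.62 = 6.148
CG9131: ΔΔCt = (14.41−18.37) − (19.37−18.73) = -3.96 − 0.64 = -4.60; fold change = 2^4.60 = 24.251
CG9131 has the largest |ΔΔCt| = 4.60.

24.251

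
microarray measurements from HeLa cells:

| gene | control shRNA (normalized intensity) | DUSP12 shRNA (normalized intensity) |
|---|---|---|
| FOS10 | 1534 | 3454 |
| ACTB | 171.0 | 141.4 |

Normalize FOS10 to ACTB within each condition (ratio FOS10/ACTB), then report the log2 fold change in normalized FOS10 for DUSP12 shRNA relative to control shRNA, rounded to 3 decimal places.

1.445

FOS10/ACTB (control shRNA) = 1534 / 171.0 = 8.9708
FOS10/ACTB (DUSP12 shRNA) = 3454 / 141.4 = 24.427
Fold change = 24.427 / 8.9708 = 2.7230
log2(2.7230) = 1.4452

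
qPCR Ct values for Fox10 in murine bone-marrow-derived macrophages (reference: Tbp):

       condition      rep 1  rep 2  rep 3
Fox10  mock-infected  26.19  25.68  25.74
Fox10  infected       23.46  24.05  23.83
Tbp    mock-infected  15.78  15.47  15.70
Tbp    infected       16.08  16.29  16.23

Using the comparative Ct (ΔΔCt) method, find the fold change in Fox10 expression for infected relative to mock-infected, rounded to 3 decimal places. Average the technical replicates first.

Mean Ct: Fox10 mock-infected 25.870; Fox10 infected 23.780; Tbp mock-infected 15.650; Tbp infected 16.200
ΔCt(mock-infected) = 25.870 − 15.650 = 10.220
ΔCt(infected) = 23.780 − 16.200 = 7.580
ΔΔCt = 7.580 − 10.220 = -2.640
Fold change = 2^(−(-2.640)) = 2^2.640 = 6.2333

6.233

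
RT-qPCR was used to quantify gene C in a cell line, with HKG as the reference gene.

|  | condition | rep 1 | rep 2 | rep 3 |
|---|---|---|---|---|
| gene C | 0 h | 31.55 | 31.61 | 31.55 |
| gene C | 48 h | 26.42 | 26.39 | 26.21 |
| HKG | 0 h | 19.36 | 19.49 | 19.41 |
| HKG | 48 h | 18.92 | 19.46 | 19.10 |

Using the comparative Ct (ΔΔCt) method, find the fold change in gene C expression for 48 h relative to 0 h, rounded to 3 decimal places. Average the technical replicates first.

31.341

Mean Ct: gene C 0 h 31.570; gene C 48 h 26.340; HKG 0 h 19.420; HKG 48 h 19.160
ΔCt(0 h) = 31.570 − 19.420 = 12.150
ΔCt(48 h) = 26.340 − 19.160 = 7.180
ΔΔCt = 7.180 − 12.150 = -4.970
Fold change = 2^(−(-4.970)) = 2^4.970 = 31.3414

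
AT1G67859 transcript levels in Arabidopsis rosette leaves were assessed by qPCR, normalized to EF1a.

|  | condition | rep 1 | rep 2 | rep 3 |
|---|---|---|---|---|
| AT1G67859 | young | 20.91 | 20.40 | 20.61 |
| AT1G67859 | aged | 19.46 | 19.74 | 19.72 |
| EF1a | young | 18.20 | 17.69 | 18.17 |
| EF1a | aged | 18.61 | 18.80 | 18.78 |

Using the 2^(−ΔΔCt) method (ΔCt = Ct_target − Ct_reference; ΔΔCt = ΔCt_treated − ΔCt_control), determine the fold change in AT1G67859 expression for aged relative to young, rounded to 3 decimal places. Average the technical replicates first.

3.272

Mean Ct: AT1G67859 young 20.640; AT1G67859 aged 19.640; EF1a young 18.020; EF1a aged 18.730
ΔCt(young) = 20.640 − 18.020 = 2.620
ΔCt(aged) = 19.640 − 18.730 = 0.910
ΔΔCt = 0.910 − 2.620 = -1.710
Fold change = 2^(−(-1.710)) = 2^1.710 = 3.2716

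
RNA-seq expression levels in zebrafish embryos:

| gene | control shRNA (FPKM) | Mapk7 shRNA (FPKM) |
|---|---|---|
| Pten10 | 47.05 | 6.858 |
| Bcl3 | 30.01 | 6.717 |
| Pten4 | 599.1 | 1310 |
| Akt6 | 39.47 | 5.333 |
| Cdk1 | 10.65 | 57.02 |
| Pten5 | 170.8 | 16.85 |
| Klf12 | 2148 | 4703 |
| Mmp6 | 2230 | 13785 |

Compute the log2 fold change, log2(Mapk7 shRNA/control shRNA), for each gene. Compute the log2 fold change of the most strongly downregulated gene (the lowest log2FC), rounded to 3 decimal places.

log2(6.858/47.05) = -2.778  (Pten10)
log2(6.717/30.01) = -2.160  (Bcl3)
log2(1310/599.1) = 1.129  (Pten4)
log2(5.333/39.47) = -2.888  (Akt6)
log2(57.02/10.65) = 2.421  (Cdk1)
log2(16.85/170.8) = -3.341  (Pten5)
log2(4703/2148) = 1.131  (Klf12)
log2(13785/2230) = 2.628  (Mmp6)
Pten5 is most strongly downregulated.

-3.341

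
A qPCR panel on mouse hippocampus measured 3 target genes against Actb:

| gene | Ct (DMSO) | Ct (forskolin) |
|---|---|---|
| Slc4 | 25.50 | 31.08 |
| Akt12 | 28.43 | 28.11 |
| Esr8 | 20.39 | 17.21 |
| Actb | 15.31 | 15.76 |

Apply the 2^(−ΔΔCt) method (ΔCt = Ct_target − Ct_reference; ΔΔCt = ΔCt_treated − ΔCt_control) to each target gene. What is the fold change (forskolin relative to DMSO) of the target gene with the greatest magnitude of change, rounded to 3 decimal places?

Slc4: ΔΔCt = (31.08−15.76) − (25.50−15.31) = 15.32 − 10.19 = 5.13; fold change = 2^-5.13 = 0.029
Akt12: ΔΔCt = (28.11−15.76) − (28.43−15.31) = 12.35 − 13.12 = -0.77; fold change = 2^0.77 = 1.705
Esr8: ΔΔCt = (17.21−15.76) − (20.39−15.31) = 1.45 − 5.08 = -3.63; fold change = 2^3.63 = 12.381
Slc4 has the largest |ΔΔCt| = 5.13.

0.029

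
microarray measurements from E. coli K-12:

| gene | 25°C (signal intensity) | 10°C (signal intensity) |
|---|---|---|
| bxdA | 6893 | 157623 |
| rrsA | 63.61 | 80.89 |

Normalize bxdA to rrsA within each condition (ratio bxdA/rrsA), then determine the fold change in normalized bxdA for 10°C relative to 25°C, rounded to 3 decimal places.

bxdA/rrsA (25°C) = 6893 / 63.61 = 108.36
bxdA/rrsA (10°C) = 157623 / 80.89 = 1948.6
Fold change = 1948.6 / 108.36 = 17.9822

17.982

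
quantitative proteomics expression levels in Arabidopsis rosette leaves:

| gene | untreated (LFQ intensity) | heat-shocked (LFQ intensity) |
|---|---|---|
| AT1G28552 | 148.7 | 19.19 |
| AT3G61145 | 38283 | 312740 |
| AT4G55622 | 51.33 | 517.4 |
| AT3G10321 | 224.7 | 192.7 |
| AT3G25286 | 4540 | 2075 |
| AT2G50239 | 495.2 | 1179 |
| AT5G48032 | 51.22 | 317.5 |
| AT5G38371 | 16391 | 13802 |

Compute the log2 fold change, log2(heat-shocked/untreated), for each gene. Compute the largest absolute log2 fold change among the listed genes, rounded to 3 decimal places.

3.333

log2(19.19/148.7) = -2.954  (AT1G28552)
log2(312740/38283) = 3.030  (AT3G61145)
log2(517.4/51.33) = 3.333  (AT4G55622)
log2(192.7/224.7) = -0.222  (AT3G10321)
log2(2075/4540) = -1.130  (AT3G25286)
log2(1179/495.2) = 1.251  (AT2G50239)
log2(317.5/51.22) = 2.632  (AT5G48032)
log2(13802/16391) = -0.248  (AT5G38371)
The largest magnitude belongs to AT4G55622.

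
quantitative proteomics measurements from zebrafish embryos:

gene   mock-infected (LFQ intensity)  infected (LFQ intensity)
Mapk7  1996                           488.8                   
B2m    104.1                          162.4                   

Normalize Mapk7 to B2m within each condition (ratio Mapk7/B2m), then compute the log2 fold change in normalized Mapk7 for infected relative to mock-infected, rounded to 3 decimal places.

Mapk7/B2m (mock-infected) = 1996 / 104.1 = 19.174
Mapk7/B2m (infected) = 488.8 / 162.4 = 3.0099
Fold change = 3.0099 / 19.174 = 0.1570
log2(0.1570) = -2.6714

-2.671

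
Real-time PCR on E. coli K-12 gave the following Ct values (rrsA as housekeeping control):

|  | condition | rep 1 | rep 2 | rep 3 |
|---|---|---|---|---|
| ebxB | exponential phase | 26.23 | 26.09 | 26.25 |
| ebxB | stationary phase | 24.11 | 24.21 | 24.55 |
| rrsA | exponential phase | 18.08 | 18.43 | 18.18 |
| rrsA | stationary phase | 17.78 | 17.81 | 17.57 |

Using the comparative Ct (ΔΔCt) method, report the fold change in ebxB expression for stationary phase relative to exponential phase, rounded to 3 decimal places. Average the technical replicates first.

Mean Ct: ebxB exponential phase 26.190; ebxB stationary phase 24.290; rrsA exponential phase 18.230; rrsA stationary phase 17.720
ΔCt(exponential phase) = 26.190 − 18.230 = 7.960
ΔCt(stationary phase) = 24.290 − 17.720 = 6.570
ΔΔCt = 6.570 − 7.960 = -1.390
Fold change = 2^(−(-1.390)) = 2^1.390 = 2.6208

2.621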